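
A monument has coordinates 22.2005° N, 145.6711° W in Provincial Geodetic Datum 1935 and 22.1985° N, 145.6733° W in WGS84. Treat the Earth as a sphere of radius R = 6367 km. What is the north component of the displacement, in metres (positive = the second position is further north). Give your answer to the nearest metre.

ΔN = -222 m

Δφ = 22.1985° − 22.2005° = -0.0020°; Δλ = -145.6733° − -145.6711° = -0.0022°.
1° along a meridian = πR/180 = 111125 m.
ΔN = Δφ × 111125 = -222.3 m; ΔE = Δλ × 111125 × cos(22.2005°) = -0.0022 × 111125 × 0.925867 = -226.4 m.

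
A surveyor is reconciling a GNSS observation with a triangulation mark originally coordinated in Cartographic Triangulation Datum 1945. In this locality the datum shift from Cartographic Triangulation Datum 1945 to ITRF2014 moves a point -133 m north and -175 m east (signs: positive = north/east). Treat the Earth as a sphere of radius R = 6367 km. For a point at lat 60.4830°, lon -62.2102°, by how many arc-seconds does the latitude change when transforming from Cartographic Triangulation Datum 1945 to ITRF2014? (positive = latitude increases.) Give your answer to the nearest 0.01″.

On a sphere of radius R, 1 rad of latitude = R, so Δφ = ΔN / R = -133.0 / 6367000 = -2.0889e-05 rad = -4.309″.

Δφ = -4.31″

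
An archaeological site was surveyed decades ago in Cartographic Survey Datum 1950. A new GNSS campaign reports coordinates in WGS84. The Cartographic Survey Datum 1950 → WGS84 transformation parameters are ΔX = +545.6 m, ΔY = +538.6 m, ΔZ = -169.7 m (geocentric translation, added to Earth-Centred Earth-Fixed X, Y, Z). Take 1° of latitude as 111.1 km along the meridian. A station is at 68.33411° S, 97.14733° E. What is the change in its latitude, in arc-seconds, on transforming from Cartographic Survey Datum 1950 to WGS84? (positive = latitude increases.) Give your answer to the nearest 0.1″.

sin φ = -0.929353, cos φ = 0.369194, sin λ = 0.992229, cos λ = -0.124421.
North component: ΔN = −sin φ cos λ·ΔX − sin φ sin λ·ΔY + cos φ·ΔZ = −(-0.929353)(-0.124421)(545.6) − (-0.929353)(0.992229)(538.6) + (0.369194)(-169.7) = 370.92 m.
1° of latitude spans 111100 m, so Δφ = 370.92 / 111100 × 3600 = 12.019″.

Δφ = 12.0″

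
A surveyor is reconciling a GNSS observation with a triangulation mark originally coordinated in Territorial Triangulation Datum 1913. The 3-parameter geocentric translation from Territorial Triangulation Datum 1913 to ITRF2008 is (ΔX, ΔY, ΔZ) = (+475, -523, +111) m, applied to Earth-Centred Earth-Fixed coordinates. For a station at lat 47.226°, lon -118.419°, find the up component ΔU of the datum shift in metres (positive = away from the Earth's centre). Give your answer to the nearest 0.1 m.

ΔU = 240.3 m

The local up (radial) axis is (cos φ cos λ, cos φ sin λ, sin φ), giving ΔU = -153.519 + 312.372 + 81.478 = 240.33 m.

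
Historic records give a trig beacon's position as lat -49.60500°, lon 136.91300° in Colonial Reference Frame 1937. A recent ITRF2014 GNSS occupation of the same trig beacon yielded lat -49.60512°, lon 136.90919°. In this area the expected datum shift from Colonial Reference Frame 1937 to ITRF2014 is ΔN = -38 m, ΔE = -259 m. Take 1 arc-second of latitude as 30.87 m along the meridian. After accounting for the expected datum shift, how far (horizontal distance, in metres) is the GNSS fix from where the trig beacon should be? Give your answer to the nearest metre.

29 m

Observed coordinate differences: Δφ = -0.00012°, Δλ = -0.00381°.
Converting to metres (1° lat = 111132 m, cos φ = 0.648053): observed ΔN = -13.3 m, observed ΔE = -274.4 m.
Subtracting the expected shift leaves a residual of -13.3 − (-38) = 24.7 m north and -274.4 − (-259) = -15.4 m east.
Residual distance = √(24.7² + (-15.4)²) = 29.1 m.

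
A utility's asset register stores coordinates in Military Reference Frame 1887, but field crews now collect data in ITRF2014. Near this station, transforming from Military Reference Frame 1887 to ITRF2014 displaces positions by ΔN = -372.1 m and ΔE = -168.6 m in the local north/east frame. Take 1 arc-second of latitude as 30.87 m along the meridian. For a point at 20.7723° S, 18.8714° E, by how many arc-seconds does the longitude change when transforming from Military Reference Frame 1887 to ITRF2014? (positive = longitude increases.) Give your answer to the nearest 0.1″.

At latitude -20.7723°, cos φ = 0.934997.
1″ of longitude at this latitude = 30.87 × cos φ = 28.8634 m, so Δλ = -168.6 / 28.8634 = -5.841″.

Δλ = -5.8″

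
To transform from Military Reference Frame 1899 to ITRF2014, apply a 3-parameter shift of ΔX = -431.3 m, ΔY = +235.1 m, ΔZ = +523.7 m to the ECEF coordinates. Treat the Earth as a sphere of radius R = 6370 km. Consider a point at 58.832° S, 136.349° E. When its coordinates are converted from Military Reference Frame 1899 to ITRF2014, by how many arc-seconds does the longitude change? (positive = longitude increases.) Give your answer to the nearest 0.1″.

sin φ = -0.855653, cos φ = 0.517549, sin λ = 0.690264, cos λ = -0.723558.
East component: ΔE = −sin λ·ΔX + cos λ·ΔY = −(0.690264)(-431.3) + (-0.723558)(235.1) = 127.60 m.
1° of latitude spans πR/180 = 111177 m; at latitude φ, 1° of longitude spans that × cos φ = 57539.8 m, so Δλ = 127.60 / 57539.8 × 3600 = 7.983″.

Δλ = 8.0″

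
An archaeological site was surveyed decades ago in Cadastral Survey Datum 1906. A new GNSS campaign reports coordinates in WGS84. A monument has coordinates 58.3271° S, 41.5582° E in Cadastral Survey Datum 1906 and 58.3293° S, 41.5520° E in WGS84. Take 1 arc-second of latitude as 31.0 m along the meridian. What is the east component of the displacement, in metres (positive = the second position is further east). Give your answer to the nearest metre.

ΔE = -363 m

Δφ = -58.3293° − -58.3271° = -0.0022°; Δλ = 41.5520° − 41.5582° = -0.0062°.
1° of latitude = 3600 × 31.00 = 111600 m.
ΔN = Δφ × 111600 = -245.5 m; ΔE = Δλ × 111600 × cos(-58.3271°) = -0.0062 × 111600 × 0.525069 = -363.3 m.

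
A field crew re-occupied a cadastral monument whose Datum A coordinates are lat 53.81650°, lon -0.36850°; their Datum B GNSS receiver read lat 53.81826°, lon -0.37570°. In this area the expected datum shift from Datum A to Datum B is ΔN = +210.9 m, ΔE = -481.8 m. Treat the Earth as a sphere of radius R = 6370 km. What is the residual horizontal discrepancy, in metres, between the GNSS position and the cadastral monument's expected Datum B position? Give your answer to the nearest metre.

18 m

Observed coordinate differences: Δφ = +0.00176°, Δλ = -0.00720°.
Converting to metres (1° lat = 111177 m, cos φ = 0.590373): observed ΔN = 195.7 m, observed ΔE = -472.6 m.
Subtracting the expected shift leaves a residual of 195.7 − (210.9) = -15.2 m north and -472.6 − (-481.8) = 9.2 m east.
Residual distance = √((-15.2)² + 9.2²) = 17.8 m.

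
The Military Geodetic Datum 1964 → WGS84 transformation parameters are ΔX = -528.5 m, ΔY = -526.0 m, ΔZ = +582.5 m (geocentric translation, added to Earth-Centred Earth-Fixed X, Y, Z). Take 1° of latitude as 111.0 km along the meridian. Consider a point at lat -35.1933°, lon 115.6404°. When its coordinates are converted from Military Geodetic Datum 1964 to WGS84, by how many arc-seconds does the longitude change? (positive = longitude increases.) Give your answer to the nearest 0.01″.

sin φ = -0.576337, cos φ = 0.817212, sin λ = 0.901528, cos λ = -0.432722.
East component: ΔE = −sin λ·ΔX + cos λ·ΔY = −(0.901528)(-528.5) + (-0.432722)(-526.0) = 704.07 m.
1° of latitude spans 111000 m; at latitude φ, 1° of longitude spans that × cos φ = 90710.6 m, so Δλ = 704.07 / 90710.6 × 3600 = 27.942″.

Δλ = 27.94″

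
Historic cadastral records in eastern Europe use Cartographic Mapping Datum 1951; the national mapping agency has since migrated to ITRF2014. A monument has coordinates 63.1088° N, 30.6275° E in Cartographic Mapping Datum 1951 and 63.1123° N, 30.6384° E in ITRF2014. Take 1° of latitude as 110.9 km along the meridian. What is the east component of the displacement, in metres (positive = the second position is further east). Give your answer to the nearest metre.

ΔE = 547 m

Δφ = 63.1123° − 63.1088° = +0.0035°; Δλ = 30.6384° − 30.6275° = +0.0109°.
ΔN = Δφ × 110900 = 388.1 m; ΔE = Δλ × 110900 × cos(63.1088°) = +0.0109 × 110900 × 0.452298 = 546.7 m.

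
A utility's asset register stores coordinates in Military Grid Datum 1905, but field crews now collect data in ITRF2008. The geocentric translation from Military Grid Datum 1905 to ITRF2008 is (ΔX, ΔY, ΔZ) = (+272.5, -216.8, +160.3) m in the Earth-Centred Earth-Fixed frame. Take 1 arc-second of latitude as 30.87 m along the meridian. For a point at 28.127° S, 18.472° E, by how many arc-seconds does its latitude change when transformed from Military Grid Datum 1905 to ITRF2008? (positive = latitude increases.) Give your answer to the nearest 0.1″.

sin φ = -0.471428, cos φ = 0.881905, sin λ = 0.316841, cos λ = 0.948479.
North component: ΔN = −sin φ cos λ·ΔX − sin φ sin λ·ΔY + cos φ·ΔZ = −(-0.471428)(0.948479)(272.5) − (-0.471428)(0.316841)(-216.8) + (0.881905)(160.3) = 230.83 m.
1° of latitude spans 3600 × 30.87 = 111132 m, so Δφ = 230.83 / 111132 × 3600 = 7.478″.

Δφ = 7.5″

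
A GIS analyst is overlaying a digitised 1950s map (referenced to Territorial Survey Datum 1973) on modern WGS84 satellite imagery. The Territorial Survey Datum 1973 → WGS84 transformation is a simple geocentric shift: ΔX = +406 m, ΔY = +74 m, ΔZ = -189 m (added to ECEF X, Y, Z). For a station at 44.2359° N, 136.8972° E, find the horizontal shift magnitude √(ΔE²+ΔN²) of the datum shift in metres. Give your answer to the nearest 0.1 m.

At φ = 44.2359°, λ = 136.8972°: sin φ = 0.697614, cos φ = 0.716474, sin λ = 0.683309, cos λ = -0.730129.
ΔE = −sin λ·ΔX + cos λ·ΔY = −(0.683309)·(406) + (-0.730129)·(74) = -331.45 m.
ΔN = −sin φ cos λ·ΔX − sin φ sin λ·ΔY + cos φ·ΔZ = −(0.697614)(-0.730129)(406) − (0.697614)(0.683309)(74) + (0.716474)(-189) = 36.11 m.
Horizontal magnitude = √(ΔE² + ΔN²) = √((-331.45)² + 36.11²) = 333.41 m.

333.4 m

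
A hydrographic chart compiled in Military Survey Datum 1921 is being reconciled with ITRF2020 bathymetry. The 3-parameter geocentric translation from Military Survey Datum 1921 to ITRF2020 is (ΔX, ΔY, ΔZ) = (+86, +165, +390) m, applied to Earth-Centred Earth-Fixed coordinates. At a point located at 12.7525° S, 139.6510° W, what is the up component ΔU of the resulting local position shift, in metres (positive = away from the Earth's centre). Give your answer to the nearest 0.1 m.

At φ = -12.7525°, λ = -139.6510°: sin φ = -0.220740, cos φ = 0.975333, sin λ = -0.647442, cos λ = -0.762115.
ΔU = cos φ cos λ·ΔX + cos φ sin λ·ΔY + sin φ·ΔZ = (0.975333)(-0.762115)(86) + (0.975333)(-0.647442)(165) + (-0.220740)(390) = -254.21 m.

ΔU = -254.2 m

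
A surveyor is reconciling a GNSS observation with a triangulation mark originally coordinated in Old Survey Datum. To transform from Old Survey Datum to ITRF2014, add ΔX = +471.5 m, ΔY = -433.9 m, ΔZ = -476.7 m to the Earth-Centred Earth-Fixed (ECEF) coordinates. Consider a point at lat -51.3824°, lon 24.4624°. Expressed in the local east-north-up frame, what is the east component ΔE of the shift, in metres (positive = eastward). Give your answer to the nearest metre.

The local east axis at (φ, λ) is (−sin λ, cos λ, 0), so ΔE = −sin(24.4624°)·471.5 + cos(24.4624°)·(-433.9) = -590.20 m.

ΔE = -590 m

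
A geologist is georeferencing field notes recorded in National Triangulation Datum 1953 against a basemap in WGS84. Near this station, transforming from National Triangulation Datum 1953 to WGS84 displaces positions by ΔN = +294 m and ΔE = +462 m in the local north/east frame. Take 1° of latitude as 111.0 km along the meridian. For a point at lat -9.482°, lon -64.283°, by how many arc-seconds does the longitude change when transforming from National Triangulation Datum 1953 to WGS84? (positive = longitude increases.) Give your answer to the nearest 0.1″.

At latitude -9.482°, cos φ = 0.986337.
1° of longitude at this latitude = 111.0 × cos φ = 109.48 km, so Δλ = 462.0 / 109483.5 = 0.0042198° = 15.191″.

Δλ = 15.2″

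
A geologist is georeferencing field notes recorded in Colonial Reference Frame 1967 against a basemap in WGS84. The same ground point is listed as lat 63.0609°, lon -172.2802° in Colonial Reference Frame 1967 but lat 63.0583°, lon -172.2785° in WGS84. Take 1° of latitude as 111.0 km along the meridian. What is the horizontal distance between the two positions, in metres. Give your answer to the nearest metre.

301 m

Δφ = 63.0583° − 63.0609° = -0.0026°; Δλ = -172.2785° − -172.2802° = +0.0017°.
ΔN = Δφ × 111000 = -288.6 m; ΔE = Δλ × 111000 × cos(63.0609°) = +0.0017 × 111000 × 0.453043 = 85.5 m.
Distance = √(ΔE² + ΔN²) = √(85.5² + (-288.6)²) = 301.0 m.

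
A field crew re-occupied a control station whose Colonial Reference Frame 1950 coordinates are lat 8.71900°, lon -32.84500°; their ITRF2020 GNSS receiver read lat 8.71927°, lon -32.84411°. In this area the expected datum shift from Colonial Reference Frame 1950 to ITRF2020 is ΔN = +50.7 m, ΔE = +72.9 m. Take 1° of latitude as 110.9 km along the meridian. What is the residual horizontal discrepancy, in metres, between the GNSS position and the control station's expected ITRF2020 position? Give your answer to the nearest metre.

Observed coordinate differences: Δφ = +0.00027°, Δλ = +0.00089°.
Converting to metres (1° lat = 110900 m, cos φ = 0.988444): observed ΔN = 29.9 m, observed ΔE = 97.6 m.
Subtracting the expected shift leaves a residual of 29.9 − (50.7) = -20.8 m north and 97.6 − (72.9) = 24.7 m east.
Residual distance = √((-20.8)² + 24.7²) = 32.2 m.

32 m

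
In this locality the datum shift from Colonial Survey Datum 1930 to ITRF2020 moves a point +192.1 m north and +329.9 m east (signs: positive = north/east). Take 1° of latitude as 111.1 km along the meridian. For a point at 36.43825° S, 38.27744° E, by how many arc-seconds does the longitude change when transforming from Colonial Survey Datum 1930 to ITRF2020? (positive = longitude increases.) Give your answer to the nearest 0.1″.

Δλ = 13.3″

At latitude -36.43825°, cos φ = 0.804497.
1° of longitude at this latitude = 111.1 × cos φ = 89.38 km, so Δλ = 329.9 / 89379.7 = 0.0036910° = 13.288″.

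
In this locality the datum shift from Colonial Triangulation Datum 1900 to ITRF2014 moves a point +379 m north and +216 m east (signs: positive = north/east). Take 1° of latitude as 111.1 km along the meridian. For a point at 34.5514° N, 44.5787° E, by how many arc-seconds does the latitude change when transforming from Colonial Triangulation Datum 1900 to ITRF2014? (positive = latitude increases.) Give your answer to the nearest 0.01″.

1° of latitude = 111.1 km, so Δφ = 379.0 / 111100 = 0.0034113° = 12.281″.

Δφ = 12.28″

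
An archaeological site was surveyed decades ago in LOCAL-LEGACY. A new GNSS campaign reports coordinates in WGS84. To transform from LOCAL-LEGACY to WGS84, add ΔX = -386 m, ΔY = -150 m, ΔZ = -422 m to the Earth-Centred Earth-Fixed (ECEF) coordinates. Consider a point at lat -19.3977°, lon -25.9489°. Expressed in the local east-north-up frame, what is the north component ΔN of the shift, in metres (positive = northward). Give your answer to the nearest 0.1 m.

The local north axis is (−sin φ cos λ, −sin φ sin λ, cos φ), giving ΔN = -115.275 + 21.799 − 398.046 = -491.52 m.

ΔN = -491.5 m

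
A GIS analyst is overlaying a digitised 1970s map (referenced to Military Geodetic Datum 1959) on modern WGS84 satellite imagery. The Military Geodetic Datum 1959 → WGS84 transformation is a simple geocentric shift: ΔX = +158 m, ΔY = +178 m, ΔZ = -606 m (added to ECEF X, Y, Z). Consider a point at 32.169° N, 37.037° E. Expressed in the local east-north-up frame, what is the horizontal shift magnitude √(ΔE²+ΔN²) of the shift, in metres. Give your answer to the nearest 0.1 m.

The local east axis at (φ, λ) is (−sin λ, cos λ, 0), so ΔE = −sin(37.037°)·158 + cos(37.037°)·178 = 46.92 m.
The local north axis is (−sin φ cos λ, −sin φ sin λ, cos φ), giving ΔN = -67.150 − 57.083 − 512.968 = -637.20 m.
Horizontal magnitude = √(ΔE² + ΔN²) = √(46.92² + (-637.20)²) = 638.93 m.

638.9 m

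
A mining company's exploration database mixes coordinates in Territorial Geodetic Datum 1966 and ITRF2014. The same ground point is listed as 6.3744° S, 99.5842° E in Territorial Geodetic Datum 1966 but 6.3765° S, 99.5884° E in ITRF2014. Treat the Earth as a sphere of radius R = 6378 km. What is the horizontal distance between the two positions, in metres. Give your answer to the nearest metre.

520 m

Δφ = -6.3765° − -6.3744° = -0.0021°; Δλ = 99.5884° − 99.5842° = +0.0042°.
1° along a meridian = πR/180 = 111317 m.
ΔN = Δφ × 111317 = -233.8 m; ΔE = Δλ × 111317 × cos(-6.3744°) = +0.0042 × 111317 × 0.993818 = 464.6 m.
Distance = √(ΔE² + ΔN²) = √(464.6² + (-233.8)²) = 520.1 m.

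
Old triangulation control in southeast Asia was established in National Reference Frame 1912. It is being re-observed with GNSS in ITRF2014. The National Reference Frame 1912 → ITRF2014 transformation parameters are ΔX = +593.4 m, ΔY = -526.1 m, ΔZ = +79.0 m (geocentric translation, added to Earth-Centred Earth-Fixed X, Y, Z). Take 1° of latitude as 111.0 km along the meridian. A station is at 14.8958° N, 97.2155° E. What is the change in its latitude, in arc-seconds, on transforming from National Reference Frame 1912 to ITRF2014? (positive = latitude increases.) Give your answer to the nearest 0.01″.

sin φ = 0.257062, cos φ = 0.966395, sin λ = 0.992081, cos λ = -0.125602.
North component: ΔN = −sin φ cos λ·ΔX − sin φ sin λ·ΔY + cos φ·ΔZ = −(0.257062)(-0.125602)(593.4) − (0.257062)(0.992081)(-526.1) + (0.966395)(79.0) = 229.67 m.
1° of latitude spans 111000 m, so Δφ = 229.67 / 111000 × 3600 = 7.449″.

Δφ = 7.45″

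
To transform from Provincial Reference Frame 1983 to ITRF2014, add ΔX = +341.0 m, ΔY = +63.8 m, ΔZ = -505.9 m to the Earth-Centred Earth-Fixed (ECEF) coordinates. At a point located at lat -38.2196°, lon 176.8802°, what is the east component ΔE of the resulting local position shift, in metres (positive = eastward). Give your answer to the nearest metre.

ΔE = -82 m

The local east axis at (φ, λ) is (−sin λ, cos λ, 0), so ΔE = −sin(176.8802°)·341.0 + cos(176.8802°)·63.8 = -82.26 m.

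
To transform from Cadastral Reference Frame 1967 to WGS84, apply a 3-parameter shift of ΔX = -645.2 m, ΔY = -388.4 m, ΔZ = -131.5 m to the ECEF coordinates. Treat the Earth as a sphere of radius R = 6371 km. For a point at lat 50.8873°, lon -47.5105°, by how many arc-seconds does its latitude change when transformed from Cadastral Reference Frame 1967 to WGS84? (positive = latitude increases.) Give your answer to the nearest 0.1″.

sin φ = 0.775907, cos φ = 0.630848, sin λ = -0.737401, cos λ = 0.675455.
North component: ΔN = −sin φ cos λ·ΔX − sin φ sin λ·ΔY + cos φ·ΔZ = −(0.775907)(0.675455)(-645.2) − (0.775907)(-0.737401)(-388.4) + (0.630848)(-131.5) = 32.96 m.
1° of latitude spans πR/180 = 111195 m, so Δφ = 32.96 / 111195 × 3600 = 1.067″.

Δφ = 1.1″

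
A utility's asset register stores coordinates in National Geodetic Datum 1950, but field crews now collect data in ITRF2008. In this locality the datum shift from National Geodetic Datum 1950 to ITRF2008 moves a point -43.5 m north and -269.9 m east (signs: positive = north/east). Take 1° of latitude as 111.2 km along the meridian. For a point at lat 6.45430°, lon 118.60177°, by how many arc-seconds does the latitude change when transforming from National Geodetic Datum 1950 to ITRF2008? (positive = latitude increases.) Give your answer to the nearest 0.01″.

Δφ = -1.41″

1° of latitude = 111.2 km, so Δφ = -43.5 / 111200 = -0.0003912° = -1.408″.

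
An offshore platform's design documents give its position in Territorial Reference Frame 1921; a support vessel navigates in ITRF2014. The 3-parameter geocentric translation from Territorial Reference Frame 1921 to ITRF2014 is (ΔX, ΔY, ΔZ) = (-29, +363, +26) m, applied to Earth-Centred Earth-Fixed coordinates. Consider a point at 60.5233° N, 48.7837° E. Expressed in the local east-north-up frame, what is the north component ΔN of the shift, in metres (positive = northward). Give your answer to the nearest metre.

ΔN = -208 m

The local north axis is (−sin φ cos λ, −sin φ sin λ, cos φ), giving ΔN = 16.635 − 237.713 + 12.794 = -208.28 m.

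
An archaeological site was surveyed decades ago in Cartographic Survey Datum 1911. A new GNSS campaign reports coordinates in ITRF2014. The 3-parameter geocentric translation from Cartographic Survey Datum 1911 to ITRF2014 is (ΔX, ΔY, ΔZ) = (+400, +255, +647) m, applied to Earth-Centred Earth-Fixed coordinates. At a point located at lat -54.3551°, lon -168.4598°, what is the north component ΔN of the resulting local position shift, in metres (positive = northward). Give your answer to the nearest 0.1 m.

ΔN = 17.1 m

The local north axis is (−sin φ cos λ, −sin φ sin λ, cos φ), giving ΔN = -318.487 − 41.456 + 377.046 = 17.10 m.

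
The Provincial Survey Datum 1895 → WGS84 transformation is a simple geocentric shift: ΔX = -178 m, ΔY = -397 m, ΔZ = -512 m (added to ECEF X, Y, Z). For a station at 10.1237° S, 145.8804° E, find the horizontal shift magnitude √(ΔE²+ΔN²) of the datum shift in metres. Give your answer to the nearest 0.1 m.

671.7 m

At φ = -10.1237°, λ = 145.8804°: sin φ = -0.175774, cos φ = 0.984431, sin λ = 0.560922, cos λ = -0.827869.
ΔE = −sin λ·ΔX + cos λ·ΔY = −(0.560922)·(-178) + (-0.827869)·(-397) = 428.51 m.
ΔN = −sin φ cos λ·ΔX − sin φ sin λ·ΔY + cos φ·ΔZ = −(-0.175774)(-0.827869)(-178) − (-0.175774)(0.560922)(-397) + (0.984431)(-512) = -517.27 m.
Horizontal magnitude = √(ΔE² + ΔN²) = √(428.51² + (-517.27)²) = 671.70 m.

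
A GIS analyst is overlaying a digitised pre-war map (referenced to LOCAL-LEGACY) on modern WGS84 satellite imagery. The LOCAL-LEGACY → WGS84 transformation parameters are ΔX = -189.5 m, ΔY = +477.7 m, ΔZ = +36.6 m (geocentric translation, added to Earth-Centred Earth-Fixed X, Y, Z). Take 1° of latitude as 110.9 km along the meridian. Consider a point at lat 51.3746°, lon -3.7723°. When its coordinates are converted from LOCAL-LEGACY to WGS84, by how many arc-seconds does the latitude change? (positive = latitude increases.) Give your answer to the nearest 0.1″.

Δφ = 6.3″

sin φ = 0.781244, cos φ = 0.624226, sin λ = -0.065791, cos λ = 0.997833.
North component: ΔN = −sin φ cos λ·ΔX − sin φ sin λ·ΔY + cos φ·ΔZ = −(0.781244)(0.997833)(-189.5) − (0.781244)(-0.065791)(477.7) + (0.624226)(36.6) = 195.13 m.
1° of latitude spans 110900 m, so Δφ = 195.13 / 110900 × 3600 = 6.334″.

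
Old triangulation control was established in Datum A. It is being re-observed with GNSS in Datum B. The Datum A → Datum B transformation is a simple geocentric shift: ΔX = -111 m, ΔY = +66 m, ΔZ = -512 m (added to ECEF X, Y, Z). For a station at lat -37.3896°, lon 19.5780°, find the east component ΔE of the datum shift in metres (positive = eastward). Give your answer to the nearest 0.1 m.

At φ = -37.3896°, λ = 19.5780°: sin φ = -0.607232, cos φ = 0.794525, sin λ = 0.335090, cos λ = 0.942186.
ΔE = −sin λ·ΔX + cos λ·ΔY = −(0.335090)·(-111) + (0.942186)·(66) = 99.38 m.

ΔE = 99.4 m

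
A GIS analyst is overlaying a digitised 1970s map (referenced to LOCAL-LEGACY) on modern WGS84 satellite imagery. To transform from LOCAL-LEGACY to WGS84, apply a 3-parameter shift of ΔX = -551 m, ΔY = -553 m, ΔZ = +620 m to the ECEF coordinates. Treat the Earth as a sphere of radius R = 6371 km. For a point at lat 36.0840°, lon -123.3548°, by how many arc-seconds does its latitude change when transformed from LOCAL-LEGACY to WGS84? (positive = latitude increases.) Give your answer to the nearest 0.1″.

sin φ = 0.588971, cos φ = 0.808154, sin λ = -0.835282, cos λ = -0.549822.
North component: ΔN = −sin φ cos λ·ΔX − sin φ sin λ·ΔY + cos φ·ΔZ = −(0.588971)(-0.549822)(-551) − (0.588971)(-0.835282)(-553) + (0.808154)(620) = 50.57 m.
1° of latitude spans πR/180 = 111195 m, so Δφ = 50.57 / 111195 × 3600 = 1.637″.

Δφ = 1.6″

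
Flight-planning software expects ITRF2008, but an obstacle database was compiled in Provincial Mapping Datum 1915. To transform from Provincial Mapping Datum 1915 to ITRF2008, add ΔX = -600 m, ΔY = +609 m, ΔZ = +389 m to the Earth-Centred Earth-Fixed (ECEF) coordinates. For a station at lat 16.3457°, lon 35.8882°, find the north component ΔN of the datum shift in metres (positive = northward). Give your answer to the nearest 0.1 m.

ΔN = 409.6 m

The local north axis is (−sin φ cos λ, −sin φ sin λ, cos φ), giving ΔN = 136.803 − 100.471 + 373.277 = 409.61 m.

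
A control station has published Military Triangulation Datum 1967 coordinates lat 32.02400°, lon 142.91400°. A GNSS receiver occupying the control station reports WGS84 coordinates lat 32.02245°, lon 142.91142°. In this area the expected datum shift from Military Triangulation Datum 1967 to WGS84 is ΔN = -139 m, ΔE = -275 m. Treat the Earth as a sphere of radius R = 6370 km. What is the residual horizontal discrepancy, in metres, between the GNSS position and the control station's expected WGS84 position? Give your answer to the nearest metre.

Observed coordinate differences: Δφ = -0.00155°, Δλ = -0.00258°.
Converting to metres (1° lat = 111177 m, cos φ = 0.847826): observed ΔN = -172.3 m, observed ΔE = -243.2 m.
Subtracting the expected shift leaves a residual of -172.3 − (-139) = -33.3 m north and -243.2 − (-275) = 31.8 m east.
Residual distance = √((-33.3)² + 31.8²) = 46.1 m.

46 m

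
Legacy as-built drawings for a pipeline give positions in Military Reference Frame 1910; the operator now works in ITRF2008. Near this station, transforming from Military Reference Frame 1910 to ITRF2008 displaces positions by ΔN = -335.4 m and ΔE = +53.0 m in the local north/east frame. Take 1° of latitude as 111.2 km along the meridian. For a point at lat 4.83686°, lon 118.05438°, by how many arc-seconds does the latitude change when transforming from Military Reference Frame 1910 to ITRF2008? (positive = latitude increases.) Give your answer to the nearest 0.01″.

1° of latitude = 111.2 km, so Δφ = -335.4 / 111200 = -0.0030162° = -10.858″.

Δφ = -10.86″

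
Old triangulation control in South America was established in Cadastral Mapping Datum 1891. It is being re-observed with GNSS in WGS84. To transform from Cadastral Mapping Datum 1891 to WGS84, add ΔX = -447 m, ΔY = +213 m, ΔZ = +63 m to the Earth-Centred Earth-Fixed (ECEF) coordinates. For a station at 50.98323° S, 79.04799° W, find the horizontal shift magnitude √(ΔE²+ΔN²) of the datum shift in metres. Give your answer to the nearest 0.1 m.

The local east axis at (φ, λ) is (−sin λ, cos λ, 0), so ΔE = −sin(-79.04799°)·(-447) + cos(-79.04799°)·213 = -398.39 m.
The local north axis is (−sin φ cos λ, −sin φ sin λ, cos φ), giving ΔN = -65.983 − 162.479 + 39.662 = -188.80 m.
Horizontal magnitude = √(ΔE² + ΔN²) = √((-398.39)² + (-188.80)²) = 440.86 m.

440.9 m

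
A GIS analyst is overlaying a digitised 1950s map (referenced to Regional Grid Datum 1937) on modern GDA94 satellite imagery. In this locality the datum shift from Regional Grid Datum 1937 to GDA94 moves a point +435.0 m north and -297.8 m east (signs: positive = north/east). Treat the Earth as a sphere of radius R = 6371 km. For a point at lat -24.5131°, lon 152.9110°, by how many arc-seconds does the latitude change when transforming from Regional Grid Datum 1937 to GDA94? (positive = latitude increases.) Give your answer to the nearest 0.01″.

Δφ = 14.08″

On a sphere of radius R, 1 rad of latitude = R, so Δφ = ΔN / R = 435.0 / 6371000 = 6.8278e-05 rad = 14.083″.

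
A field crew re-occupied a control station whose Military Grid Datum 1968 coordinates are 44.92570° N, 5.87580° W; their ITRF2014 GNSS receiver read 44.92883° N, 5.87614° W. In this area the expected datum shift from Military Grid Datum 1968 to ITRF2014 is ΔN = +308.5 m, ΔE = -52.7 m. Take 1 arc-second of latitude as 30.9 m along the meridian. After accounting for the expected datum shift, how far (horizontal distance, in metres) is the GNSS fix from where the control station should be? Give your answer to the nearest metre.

47 m

Observed coordinate differences: Δφ = +0.00313°, Δλ = -0.00034°.
Converting to metres (1° lat = 111240 m, cos φ = 0.708023): observed ΔN = 348.2 m, observed ΔE = -26.8 m.
Subtracting the expected shift leaves a residual of 348.2 − (308.5) = 39.7 m north and -26.8 − (-52.7) = 25.9 m east.
Residual distance = √(39.7² + 25.9²) = 47.4 m.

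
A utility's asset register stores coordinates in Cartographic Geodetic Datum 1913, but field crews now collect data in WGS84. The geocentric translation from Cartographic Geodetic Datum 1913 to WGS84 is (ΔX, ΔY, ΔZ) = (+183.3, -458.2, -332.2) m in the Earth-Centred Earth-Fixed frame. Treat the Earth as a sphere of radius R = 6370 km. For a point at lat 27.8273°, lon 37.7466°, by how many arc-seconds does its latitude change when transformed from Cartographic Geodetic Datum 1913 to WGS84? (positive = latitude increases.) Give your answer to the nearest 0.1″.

Δφ = -7.5″

sin φ = 0.466808, cos φ = 0.884359, sin λ = 0.612170, cos λ = 0.790726.
North component: ΔN = −sin φ cos λ·ΔX − sin φ sin λ·ΔY + cos φ·ΔZ = −(0.466808)(0.790726)(183.3) − (0.466808)(0.612170)(-458.2) + (0.884359)(-332.2) = -230.51 m.
1° of latitude spans πR/180 = 111177 m, so Δφ = -230.51 / 111177 × 3600 = -7.464″.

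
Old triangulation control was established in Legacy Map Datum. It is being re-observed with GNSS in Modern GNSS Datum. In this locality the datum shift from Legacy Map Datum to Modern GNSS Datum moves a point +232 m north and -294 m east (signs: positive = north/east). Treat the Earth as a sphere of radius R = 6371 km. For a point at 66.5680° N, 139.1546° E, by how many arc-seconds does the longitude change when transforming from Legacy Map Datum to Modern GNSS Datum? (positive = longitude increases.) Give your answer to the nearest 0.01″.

At latitude 66.5680°, cos φ = 0.397660.
One radian of longitude at latitude φ spans R cos φ, so Δλ = ΔE / (R cos φ) = -294.0 / (6371000 × 0.397660) = -1.1605e-04 rad = -23.936″.

Δλ = -23.94″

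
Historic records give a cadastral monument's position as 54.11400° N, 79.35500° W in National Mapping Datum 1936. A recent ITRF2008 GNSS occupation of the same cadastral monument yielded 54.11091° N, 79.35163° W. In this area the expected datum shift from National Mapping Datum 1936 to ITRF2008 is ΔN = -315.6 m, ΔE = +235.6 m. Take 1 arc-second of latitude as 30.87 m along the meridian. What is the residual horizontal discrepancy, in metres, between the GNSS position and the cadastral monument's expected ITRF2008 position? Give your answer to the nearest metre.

Observed coordinate differences: Δφ = -0.00309°, Δλ = +0.00337°.
Converting to metres (1° lat = 111132 m, cos φ = 0.586174): observed ΔN = -343.4 m, observed ΔE = 219.5 m.
Subtracting the expected shift leaves a residual of -343.4 − (-315.6) = -27.8 m north and 219.5 − (235.6) = -16.1 m east.
Residual distance = √((-27.8)² + (-16.1)²) = 32.1 m.

32 m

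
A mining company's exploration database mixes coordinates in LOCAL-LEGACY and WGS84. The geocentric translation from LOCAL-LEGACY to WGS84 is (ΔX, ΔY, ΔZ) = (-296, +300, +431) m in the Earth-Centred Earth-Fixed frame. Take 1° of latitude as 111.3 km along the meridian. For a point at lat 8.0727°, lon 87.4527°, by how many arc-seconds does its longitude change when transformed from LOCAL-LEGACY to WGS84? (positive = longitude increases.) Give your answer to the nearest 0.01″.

Δλ = 10.10″

sin φ = 0.140429, cos φ = 0.990091, sin λ = 0.999012, cos λ = 0.044444.
East component: ΔE = −sin λ·ΔX + cos λ·ΔY = −(0.999012)(-296) + (0.044444)(300) = 309.04 m.
1° of latitude spans 111300 m; at latitude φ, 1° of longitude spans that × cos φ = 110197.1 m, so Δλ = 309.04 / 110197.1 × 3600 = 10.096″.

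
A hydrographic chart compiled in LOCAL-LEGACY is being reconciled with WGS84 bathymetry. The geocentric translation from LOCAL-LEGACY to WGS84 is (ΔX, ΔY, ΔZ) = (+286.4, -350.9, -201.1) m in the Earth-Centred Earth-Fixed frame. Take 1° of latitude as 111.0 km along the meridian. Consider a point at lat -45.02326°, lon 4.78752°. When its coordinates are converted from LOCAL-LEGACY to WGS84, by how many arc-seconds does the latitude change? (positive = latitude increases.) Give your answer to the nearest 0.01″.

sin φ = -0.707394, cos φ = 0.706820, sin λ = 0.083461, cos λ = 0.996511.
North component: ΔN = −sin φ cos λ·ΔX − sin φ sin λ·ΔY + cos φ·ΔZ = −(-0.707394)(0.996511)(286.4) − (-0.707394)(0.083461)(-350.9) + (0.706820)(-201.1) = 39.03 m.
1° of latitude spans 111000 m, so Δφ = 39.03 / 111000 × 3600 = 1.266″.

Δφ = 1.27″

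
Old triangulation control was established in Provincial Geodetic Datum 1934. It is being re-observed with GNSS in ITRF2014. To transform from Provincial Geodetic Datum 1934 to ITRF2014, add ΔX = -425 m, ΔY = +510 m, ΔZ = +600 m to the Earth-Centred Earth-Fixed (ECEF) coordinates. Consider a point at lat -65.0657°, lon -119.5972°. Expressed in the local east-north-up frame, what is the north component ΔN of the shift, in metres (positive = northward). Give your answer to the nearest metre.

ΔN = 41 m

The local north axis is (−sin φ cos λ, −sin φ sin λ, cos φ), giving ΔN = 190.342 − 402.121 + 252.947 = 41.17 m.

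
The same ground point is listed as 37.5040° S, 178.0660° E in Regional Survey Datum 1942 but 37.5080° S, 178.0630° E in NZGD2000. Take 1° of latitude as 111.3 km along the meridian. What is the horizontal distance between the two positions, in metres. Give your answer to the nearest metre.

518 m

Δφ = -37.5080° − -37.5040° = -0.0040°; Δλ = 178.0630° − 178.0660° = -0.0030°.
ΔN = Δφ × 111300 = -445.2 m; ΔE = Δλ × 111300 × cos(-37.5040°) = -0.0030 × 111300 × 0.793311 = -264.9 m.
Distance = √(ΔE² + ΔN²) = √((-264.9)² + (-445.2)²) = 518.0 m.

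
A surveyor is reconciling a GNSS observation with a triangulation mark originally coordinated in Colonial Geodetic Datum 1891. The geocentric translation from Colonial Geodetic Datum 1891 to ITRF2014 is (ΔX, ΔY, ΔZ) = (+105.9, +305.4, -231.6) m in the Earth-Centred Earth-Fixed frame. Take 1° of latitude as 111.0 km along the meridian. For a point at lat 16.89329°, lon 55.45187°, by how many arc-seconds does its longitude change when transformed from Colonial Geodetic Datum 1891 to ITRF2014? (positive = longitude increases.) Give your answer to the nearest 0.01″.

sin φ = 0.290590, cos φ = 0.956848, sin λ = 0.823650, cos λ = 0.567098.
East component: ΔE = −sin λ·ΔX + cos λ·ΔY = −(0.823650)(105.9) + (0.567098)(305.4) = 85.97 m.
1° of latitude spans 111000 m; at latitude φ, 1° of longitude spans that × cos φ = 106210.1 m, so Δλ = 85.97 / 106210.1 × 3600 = 2.914″.

Δλ = 2.91″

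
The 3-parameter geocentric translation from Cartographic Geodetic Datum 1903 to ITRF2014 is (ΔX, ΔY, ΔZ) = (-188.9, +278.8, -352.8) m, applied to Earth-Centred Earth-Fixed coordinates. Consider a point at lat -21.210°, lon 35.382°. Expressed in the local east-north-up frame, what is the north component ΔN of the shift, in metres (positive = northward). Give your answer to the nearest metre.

At φ = -21.210°, λ = 35.382°: sin φ = -0.361787, cos φ = 0.932261, sin λ = 0.579025, cos λ = 0.815310.
ΔN = −sin φ cos λ·ΔX − sin φ sin λ·ΔY + cos φ·ΔZ = −(-0.361787)(0.815310)(-188.9) − (-0.361787)(0.579025)(278.8) + (0.932261)(-352.8) = -326.22 m.

ΔN = -326 m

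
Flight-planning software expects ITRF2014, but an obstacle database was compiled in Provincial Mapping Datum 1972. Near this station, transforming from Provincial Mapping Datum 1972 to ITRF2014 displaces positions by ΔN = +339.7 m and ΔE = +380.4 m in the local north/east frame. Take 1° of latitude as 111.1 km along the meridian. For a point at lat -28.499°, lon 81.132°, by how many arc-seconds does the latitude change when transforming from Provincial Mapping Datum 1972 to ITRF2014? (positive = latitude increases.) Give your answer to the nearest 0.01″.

1° of latitude = 111.1 km, so Δφ = 339.7 / 111100 = 0.0030576° = 11.007″.

Δφ = 11.01″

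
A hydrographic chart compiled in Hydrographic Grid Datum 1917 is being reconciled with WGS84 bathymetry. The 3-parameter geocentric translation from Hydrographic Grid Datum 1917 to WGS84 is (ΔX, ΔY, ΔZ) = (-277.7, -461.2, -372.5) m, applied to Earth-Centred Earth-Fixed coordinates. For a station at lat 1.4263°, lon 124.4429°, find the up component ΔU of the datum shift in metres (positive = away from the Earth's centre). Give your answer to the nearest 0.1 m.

The local up (radial) axis is (cos φ cos λ, cos φ sin λ, sin φ), giving ΔU = 157.014 − 380.229 − 9.272 = -232.49 m.

ΔU = -232.5 m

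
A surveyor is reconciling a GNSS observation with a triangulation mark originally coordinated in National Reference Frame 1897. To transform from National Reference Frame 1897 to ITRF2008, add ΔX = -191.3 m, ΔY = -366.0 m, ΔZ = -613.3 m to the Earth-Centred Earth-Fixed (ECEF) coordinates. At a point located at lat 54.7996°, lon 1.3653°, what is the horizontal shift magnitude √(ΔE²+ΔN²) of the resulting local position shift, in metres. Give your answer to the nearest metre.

The local east axis at (φ, λ) is (−sin λ, cos λ, 0), so ΔE = −sin(1.3653°)·(-191.3) + cos(1.3653°)·(-366.0) = -361.34 m.
The local north axis is (−sin φ cos λ, −sin φ sin λ, cos φ), giving ΔN = 156.275 + 7.126 − 353.529 = -190.13 m.
Horizontal magnitude = √(ΔE² + ΔN²) = √((-361.34)² + (-190.13)²) = 408.31 m.

408 m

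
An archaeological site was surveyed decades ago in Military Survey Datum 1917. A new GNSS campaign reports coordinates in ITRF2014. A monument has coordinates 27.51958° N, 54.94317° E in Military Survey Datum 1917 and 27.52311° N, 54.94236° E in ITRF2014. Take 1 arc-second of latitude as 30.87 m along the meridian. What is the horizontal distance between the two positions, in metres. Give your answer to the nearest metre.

400 m

Δφ = 27.52311° − 27.51958° = +0.00353°; Δλ = 54.94236° − 54.94317° = -0.00081°.
1° of latitude = 3600 × 30.87 = 111132 m.
ΔN = Δφ × 111132 = 392.3 m; ΔE = Δλ × 111132 × cos(27.51958°) = -0.00081 × 111132 × 0.886853 = -79.8 m.
Distance = √(ΔE² + ΔN²) = √((-79.8)² + 392.3²) = 400.3 m.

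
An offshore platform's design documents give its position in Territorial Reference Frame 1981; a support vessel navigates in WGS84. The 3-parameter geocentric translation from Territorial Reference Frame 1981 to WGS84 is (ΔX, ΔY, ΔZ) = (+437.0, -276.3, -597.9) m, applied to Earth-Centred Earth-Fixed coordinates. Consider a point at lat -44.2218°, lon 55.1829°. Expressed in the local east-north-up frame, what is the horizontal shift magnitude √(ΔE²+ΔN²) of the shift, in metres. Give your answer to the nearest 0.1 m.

661.1 m

At φ = -44.2218°, λ = 55.1829°: sin φ = -0.697438, cos φ = 0.716645, sin λ = 0.820979, cos λ = 0.570959.
ΔE = −sin λ·ΔX + cos λ·ΔY = −(0.820979)·(437.0) + (0.570959)·(-276.3) = -516.52 m.
ΔN = −sin φ cos λ·ΔX − sin φ sin λ·ΔY + cos φ·ΔZ = −(-0.697438)(0.570959)(437.0) − (-0.697438)(0.820979)(-276.3) + (0.716645)(-597.9) = -412.67 m.
Horizontal magnitude = √(ΔE² + ΔN²) = √((-516.52)² + (-412.67)²) = 661.13 m.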